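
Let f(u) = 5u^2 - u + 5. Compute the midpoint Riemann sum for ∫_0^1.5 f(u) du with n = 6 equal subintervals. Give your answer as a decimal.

Δu = (1.5 − 0)/6 = 0.25.
Midpoints: 0.125, 0.375, 0.625, 0.875, 1.125, 1.375.
f(0.125) = 4.953125, f(0.375) = 5.328125, f(0.625) = 6.328125, f(0.875) = 7.953125, f(1.125) = 10.203125, f(1.375) = 13.078125.
Sum = Δu · [f(0.125) + f(0.375) + f(0.625) + ...].
Sum = 11.9609375.

11.9609375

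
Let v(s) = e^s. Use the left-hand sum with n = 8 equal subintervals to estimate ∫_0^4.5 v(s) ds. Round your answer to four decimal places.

66.3159

Δs = (4.5 − 0)/8 = 0.5625.
Left endpoints: 0, 0.5625, 1.125, 1.6875, 2.25, 2.8125, 3.375, 3.9375.
v(0) ≈ 1.0000, v(0.5625) ≈ 1.7551, v(1.125) ≈ 3.0802, v(1.6875) ≈ 5.4059, v(2.25) ≈ 9.4877, v(2.8125) ≈ 16.6515, v(3.375) ≈ 29.2243, v(3.9375) ≈ 51.2902.
Sum = Δs · [v(0) + v(0.5625) + v(1.125) + ...].
Sum ≈ 66.3159.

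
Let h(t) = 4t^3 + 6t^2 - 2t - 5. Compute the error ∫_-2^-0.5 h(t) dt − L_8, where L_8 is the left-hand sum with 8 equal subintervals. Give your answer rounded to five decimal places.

Exact integral: ∫_-2^-0.5 h(t) dt = -3.9375.
L_8 ≈ -4.5791016.
Error ≈ -3.9375 − (-4.5791016) ≈ 0.64160.

0.64160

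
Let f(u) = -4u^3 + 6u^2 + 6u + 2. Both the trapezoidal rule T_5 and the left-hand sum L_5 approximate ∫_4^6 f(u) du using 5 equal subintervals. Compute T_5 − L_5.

-95.2

T_5 = -674.88.
L_5 = -579.68.
T_5 − L_5 = -95.2.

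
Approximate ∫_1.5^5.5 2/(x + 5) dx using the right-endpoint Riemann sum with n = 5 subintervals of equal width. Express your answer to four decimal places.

Δx = (5.5 − 1.5)/5 = 0.8.
Right endpoints: 2.3, 3.1, 3.9, 4.7, 5.5.
f(2.3) = 20/73, f(3.1) = 20/81, f(3.9) = 20/89, f(4.7) = 20/97, f(5.5) = 4/21.
Sum = Δx · [f(2.3) + f(3.1) + f(3.9) + f(4.7) + f(5.5)].
Sum ≈ 0.9138.

0.9138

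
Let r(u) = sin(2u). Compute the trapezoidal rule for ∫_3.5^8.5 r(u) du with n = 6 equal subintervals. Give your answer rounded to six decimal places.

Δu = (8.5 − 3.5)/6 = 5/6.
r(3.5) ≈ 0.656987, r(13/3) ≈ 0.687551, r(31/6) ≈ -0.788616, r(6) ≈ -0.536573, r(41/6) ≈ 0.891342, r(23/3) ≈ 0.365928, r(8.5) ≈ -0.961397.
T_6 = (Δu/2)·[r(u_0) + 2r(u_1) + ... + 2r(u_{5}) + r(u_6)].
Sum ≈ 0.389522.

0.389522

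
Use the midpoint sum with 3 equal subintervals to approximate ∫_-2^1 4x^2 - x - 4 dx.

0.5

Δx = (1 − (-2))/3 = 1.
Midpoints: -1.5, -0.5, 0.5.
f(-1.5) = 6.5, f(-0.5) = -2.5, f(0.5) = -3.5.
Sum = Δx · [f(-1.5) + f(-0.5) + f(0.5)].
Sum = 0.5.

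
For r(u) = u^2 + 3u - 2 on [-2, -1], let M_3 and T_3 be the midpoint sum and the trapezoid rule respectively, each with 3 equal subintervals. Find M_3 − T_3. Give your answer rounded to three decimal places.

M_3 ≈ -4.17593.
T_3 ≈ -4.14815.
M_3 − T_3 ≈ -0.028.

-0.028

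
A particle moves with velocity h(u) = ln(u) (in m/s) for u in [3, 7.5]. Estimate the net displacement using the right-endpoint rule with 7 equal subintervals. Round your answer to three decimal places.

Δu = (7.5 − 3)/7 = 9/14.
Right endpoints: 51/14, 30/7, 69/14, 39/7, 87/14, 48/7, 7.5.
h(51/14) ≈ 1.293, h(30/7) ≈ 1.455, h(69/14) ≈ 1.595, h(39/7) ≈ 1.718, h(87/14) ≈ 1.827, h(48/7) ≈ 1.925, h(7.5) ≈ 2.015.
Sum = Δu · [h(51/14) + h(30/7) + h(69/14) + ...].
Sum ≈ 7.604.

7.604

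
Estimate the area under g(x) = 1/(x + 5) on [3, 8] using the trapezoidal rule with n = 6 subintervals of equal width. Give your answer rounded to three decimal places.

0.486

Δx = (8 − 3)/6 = 5/6.
g(3) = 0.125, g(23/6) = 6/53, g(14/3) = 3/29, g(5.5) = 2/21, g(19/3) = 3/34, g(43/6) = 6/73, g(8) = 1/13.
T_6 = (Δx/2)·[g(x_0) + 2g(x_1) + ... + 2g(x_{5}) + g(x_6)].
Sum ≈ 0.486.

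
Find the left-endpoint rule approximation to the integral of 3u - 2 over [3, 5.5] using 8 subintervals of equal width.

25.703125

Δu = (5.5 − 3)/8 = 0.3125.
Left endpoints: 3, 3.3125, 3.625, 3.9375, 4.25, 4.5625, 4.875, 5.1875.
f(3) = 7, f(3.3125) = 7.9375, f(3.625) = 8.875, f(3.9375) = 9.8125, f(4.25) = 10.75, f(4.5625) = 11.6875, f(4.875) = 12.625, f(5.1875) = 13.5625.
Sum = Δu · [f(3) + f(3.3125) + f(3.625) + ...].
Sum = 25.703125.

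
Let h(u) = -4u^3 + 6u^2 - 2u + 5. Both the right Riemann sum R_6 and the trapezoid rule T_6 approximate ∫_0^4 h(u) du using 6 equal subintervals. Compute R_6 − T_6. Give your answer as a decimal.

R_6 ≈ -185.333333.
T_6 ≈ -129.333333.
R_6 − T_6 = -56.

-56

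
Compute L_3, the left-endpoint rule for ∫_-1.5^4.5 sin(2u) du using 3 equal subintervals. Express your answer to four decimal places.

-0.5171

Δu = (4.5 − (-1.5))/3 = 2.
Left endpoints: -1.5, 0.5, 2.5.
f(-1.5) ≈ -0.1411, f(0.5) ≈ 0.8415, f(2.5) ≈ -0.9589.
Sum = Δu · [f(-1.5) + f(0.5) + f(2.5)].
Sum ≈ -0.5171.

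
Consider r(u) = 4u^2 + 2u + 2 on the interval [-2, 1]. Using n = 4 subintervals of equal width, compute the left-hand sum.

18.375

Δu = (1 − (-2))/4 = 0.75.
Left endpoints: -2, -1.25, -0.5, 0.25.
r(-2) = 14, r(-1.25) = 5.75, r(-0.5) = 2, r(0.25) = 2.75.
Sum = Δu · [r(-2) + r(-1.25) + r(-0.5) + r(0.25)].
Sum = 18.375.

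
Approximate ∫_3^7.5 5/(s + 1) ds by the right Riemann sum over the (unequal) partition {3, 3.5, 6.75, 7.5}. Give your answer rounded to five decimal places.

Subinterval widths: 0.5, 3.25, 0.75.
Right endpoints: 3.5, 6.75, 7.5.
f(3.5) = 10/9, f(6.75) = 20/31, f(7.5) = 10/17.
Sum = Σ Δs_i · f(s_i).
Sum ≈ 3.09351.

3.09351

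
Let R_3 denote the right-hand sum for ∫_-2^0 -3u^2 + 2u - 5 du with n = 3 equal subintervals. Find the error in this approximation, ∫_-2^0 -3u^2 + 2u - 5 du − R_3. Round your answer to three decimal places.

Exact integral: ∫_-2^0 f(u) du = -22.
R_3 ≈ -17.11111.
Error ≈ -22 − (-17.11111) ≈ -4.889.

-4.889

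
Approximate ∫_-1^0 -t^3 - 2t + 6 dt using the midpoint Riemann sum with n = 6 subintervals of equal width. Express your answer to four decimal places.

Δt = (0 − (-1))/6 = 1/6.
Midpoints: -11/12, -0.75, -7/12, -5/12, -0.25, -1/12.
f(-11/12) = 14867/1728, f(-0.75) = 7.921875, f(-7/12) = 12727/1728, f(-5/12) = 11933/1728, f(-0.25) = 6.515625, f(-1/12) = 10657/1728.
Sum = Δt · [f(-11/12) + f(-0.75) + f(-7/12) + ...].
Sum ≈ 7.2465.

7.2465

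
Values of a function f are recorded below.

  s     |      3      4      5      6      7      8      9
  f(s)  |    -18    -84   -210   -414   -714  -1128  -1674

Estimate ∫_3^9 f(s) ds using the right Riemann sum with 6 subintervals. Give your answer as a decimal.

-4224

Δs = 1.
Sum = 1·[(-84) + (-210) + (-414) + (-714) + (-1128) + (-1674)] = -4224.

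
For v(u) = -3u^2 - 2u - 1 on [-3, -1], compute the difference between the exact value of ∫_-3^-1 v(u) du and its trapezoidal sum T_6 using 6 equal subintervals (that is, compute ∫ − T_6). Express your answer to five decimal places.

Exact integral: ∫_-3^-1 v(u) du = -20.
T_6 ≈ -20.1111111.
Error ≈ -20 − (-20.1111111) ≈ 0.11111.

0.11111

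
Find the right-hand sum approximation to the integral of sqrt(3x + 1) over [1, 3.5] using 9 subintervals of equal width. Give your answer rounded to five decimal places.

Δx = (3.5 − 1)/9 = 5/18.
Right endpoints: 23/18, 14/9, 11/6, 19/9, 43/18, 8/3, 53/18, 29/9, 3.5.
f(23/18) ≈ 2.19848, f(14/9) ≈ 2.38048, f(11/6) ≈ 2.54951, f(19/9) ≈ 2.70801, f(43/18) ≈ 2.85774, f(8/3) ≈ 3.00000, f(53/18) ≈ 3.13581, f(29/9) ≈ 3.26599, f(3.5) ≈ 3.39116.
Sum = Δx · [f(23/18) + f(14/9) + f(11/6) + ...].
Sum ≈ 7.07977.

7.07977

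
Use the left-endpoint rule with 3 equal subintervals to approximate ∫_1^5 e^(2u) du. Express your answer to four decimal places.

Δu = (5 − 1)/3 = 4/3.
Left endpoints: 1, 7/3, 11/3.
f(1) ≈ 7.3891, f(7/3) ≈ 106.3427, f(11/3) ≈ 1530.4749.
Sum = Δu · [f(1) + f(7/3) + f(11/3)].
Sum ≈ 2192.2755.

2192.2755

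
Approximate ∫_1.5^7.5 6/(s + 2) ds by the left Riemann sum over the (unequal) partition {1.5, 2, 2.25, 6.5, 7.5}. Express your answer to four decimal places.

Subinterval widths: 0.5, 0.25, 4.25, 1.
Left endpoints: 1.5, 2, 2.25, 6.5.
f(1.5) = 12/7, f(2) = 1.5, f(2.25) = 24/17, f(6.5) = 12/17.
Sum = Σ Δs_i · f(s_i).
Sum ≈ 7.9380.

7.9380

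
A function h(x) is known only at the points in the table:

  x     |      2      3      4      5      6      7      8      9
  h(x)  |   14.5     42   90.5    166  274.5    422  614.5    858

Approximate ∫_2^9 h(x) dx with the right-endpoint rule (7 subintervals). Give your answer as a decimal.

Δx = 1.
Sum = 1·[42 + 90.5 + 166 + 274.5 + 422 + 614.5 + 858] = 2467.5.

2467.5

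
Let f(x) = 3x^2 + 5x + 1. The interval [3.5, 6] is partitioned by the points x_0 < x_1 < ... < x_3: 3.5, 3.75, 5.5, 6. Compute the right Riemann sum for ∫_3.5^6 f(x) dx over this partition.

Subinterval widths: 0.25, 1.75, 0.5.
Right endpoints: 3.75, 5.5, 6.
f(3.75) = 61.9375, f(5.5) = 119.25, f(6) = 139.
Sum = Σ Δx_i · f(x_i).
Sum = 293.671875.

293.671875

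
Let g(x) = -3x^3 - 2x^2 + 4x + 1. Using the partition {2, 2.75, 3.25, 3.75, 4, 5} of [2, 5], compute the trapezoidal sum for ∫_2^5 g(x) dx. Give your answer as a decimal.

Subinterval widths: 0.75, 0.5, 0.5, 0.25, 1.
g(2) = -23, g(2.75) = -65.515625, g(3.25) = -110.109375, g(3.75) = -170.328125, g(4) = -207, g(5) = -404.
On each subinterval the trapezoid contributes (Δx_i/2)·[g(x_{i-1}) + g(x_i)].
Sum = -499.875.

-499.875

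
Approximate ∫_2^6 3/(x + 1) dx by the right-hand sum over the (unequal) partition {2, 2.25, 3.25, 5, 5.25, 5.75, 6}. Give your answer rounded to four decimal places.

Subinterval widths: 0.25, 1, 1.75, 0.25, 0.5, 0.25.
Right endpoints: 2.25, 3.25, 5, 5.25, 5.75, 6.
f(2.25) = 12/13, f(3.25) = 12/17, f(5) = 0.5, f(5.25) = 0.48, f(5.75) = 4/9, f(6) = 3/7.
Sum = Σ Δx_i · f(x_i).
Sum ≈ 2.2610.

2.2610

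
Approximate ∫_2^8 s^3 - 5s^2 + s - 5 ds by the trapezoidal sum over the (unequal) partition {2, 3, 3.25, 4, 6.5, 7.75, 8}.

Subinterval widths: 1, 0.25, 0.75, 2.5, 1.25, 0.25.
f(2) = -15, f(3) = -20, f(3.25) = -20.234375, f(4) = -17, f(6.5) = 64.875, f(7.75) = 167.921875, f(8) = 195.
On each subinterval the trapezoid contributes (Δs_i/2)·[f(s_{i-1}) + f(s_i)].
Sum = 214.21484375.

214.21484375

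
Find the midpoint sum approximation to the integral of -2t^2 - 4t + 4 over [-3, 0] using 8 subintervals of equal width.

12.0703125

Δt = (0 − (-3))/8 = 0.375.
Midpoints: -2.8125, -2.4375, -2.0625, -1.6875, -1.3125, -0.9375, -0.5625, -0.1875.
f(-2.8125) = -0.5703125, f(-2.4375) = 1.8671875, f(-2.0625) = 3.7421875, f(-1.6875) = 5.0546875, f(-1.3125) = 5.8046875, f(-0.9375) = 5.9921875, f(-0.5625) = 5.6171875, f(-0.1875) = 4.6796875.
Sum = Δt · [f(-2.8125) + f(-2.4375) + f(-2.0625) + ...].
Sum = 12.0703125.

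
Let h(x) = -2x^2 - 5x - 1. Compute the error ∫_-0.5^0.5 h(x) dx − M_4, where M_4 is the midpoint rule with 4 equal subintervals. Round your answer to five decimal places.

Exact integral: ∫_-0.5^0.5 h(x) dx ≈ -1.1666667.
M_4 = -1.15625.
Error ≈ -1.1666667 − (-1.15625) ≈ -0.01042.

-0.01042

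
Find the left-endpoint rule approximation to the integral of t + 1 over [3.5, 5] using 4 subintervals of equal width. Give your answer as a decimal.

7.59375

Δt = (5 − 3.5)/4 = 0.375.
Left endpoints: 3.5, 3.875, 4.25, 4.625.
f(3.5) = 4.5, f(3.875) = 4.875, f(4.25) = 5.25, f(4.625) = 5.625.
Sum = Δt · [f(3.5) + f(3.875) + f(4.25) + f(4.625)].
Sum = 7.59375.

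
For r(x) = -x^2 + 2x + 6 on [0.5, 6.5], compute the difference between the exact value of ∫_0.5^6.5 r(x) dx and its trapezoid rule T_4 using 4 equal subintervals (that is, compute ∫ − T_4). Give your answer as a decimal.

2.25

Exact integral: ∫_0.5^6.5 r(x) dx = -13.5.
T_4 = -15.75.
Error = -13.5 − (-15.75) = 2.25.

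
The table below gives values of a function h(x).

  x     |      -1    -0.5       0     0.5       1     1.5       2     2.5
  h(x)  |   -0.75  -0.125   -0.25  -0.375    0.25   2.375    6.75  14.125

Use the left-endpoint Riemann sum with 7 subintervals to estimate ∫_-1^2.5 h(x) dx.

Δx = 0.5.
Sum = 0.5·[(-0.75) + (-0.125) + (-0.25) + (-0.375) + 0.25 + 2.375 + 6.75] = 3.9375.

3.9375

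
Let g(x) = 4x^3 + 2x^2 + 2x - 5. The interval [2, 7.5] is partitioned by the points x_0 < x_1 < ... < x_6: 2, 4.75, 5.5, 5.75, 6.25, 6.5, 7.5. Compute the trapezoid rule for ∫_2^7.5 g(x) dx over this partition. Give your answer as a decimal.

3616.765625

Subinterval widths: 2.75, 0.75, 0.25, 0.5, 0.25, 1.
g(2) = 39, g(4.75) = 478.3125, g(5.5) = 732, g(5.75) = 833.0625, g(6.25) = 1062.1875, g(6.5) = 1191, g(7.5) = 1810.
On each subinterval the trapezoid contributes (Δx_i/2)·[g(x_{i-1}) + g(x_i)].
Sum = 3616.765625.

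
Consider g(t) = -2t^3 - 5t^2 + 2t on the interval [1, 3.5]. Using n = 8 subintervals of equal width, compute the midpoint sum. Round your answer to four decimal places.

Δt = (3.5 − 1)/8 = 0.3125.
Midpoints: 1.15625, 1.46875, 1.78125, 2.09375, 2.40625, 2.71875, 3.03125, 3.34375.
g(1.15625) = -122285/16384, g(1.46875) = -232415/16384, g(1.78125) = -386745/16384, g(2.09375) = -591275/16384, g(2.40625) = -852005/16384, g(2.71875) = -1174935/16384, g(3.03125) = -1566065/16384, g(3.34375) = -2031395/16384.
Sum = Δt · [g(1.15625) + g(1.46875) + g(1.78125) + ...].
Sum ≈ -132.6965.

-132.6965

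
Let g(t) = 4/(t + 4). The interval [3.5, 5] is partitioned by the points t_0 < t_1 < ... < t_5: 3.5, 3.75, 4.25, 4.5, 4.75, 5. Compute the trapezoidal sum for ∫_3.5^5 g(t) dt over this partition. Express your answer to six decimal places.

0.729522

Subinterval widths: 0.25, 0.5, 0.25, 0.25, 0.25.
g(3.5) = 8/15, g(3.75) = 16/31, g(4.25) = 16/33, g(4.5) = 8/17, g(4.75) = 16/35, g(5) = 4/9.
On each subinterval the trapezoid contributes (Δt_i/2)·[g(t_{i-1}) + g(t_i)].
Sum ≈ 0.729522.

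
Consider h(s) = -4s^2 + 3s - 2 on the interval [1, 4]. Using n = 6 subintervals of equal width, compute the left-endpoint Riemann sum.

-55.25

Δs = (4 − 1)/6 = 0.5.
Left endpoints: 1, 1.5, 2, 2.5, 3, 3.5.
h(1) = -3, h(1.5) = -6.5, h(2) = -12, h(2.5) = -19.5, h(3) = -29, h(3.5) = -40.5.
Sum = Δs · [h(1) + h(1.5) + h(2) + ...].
Sum = -55.25.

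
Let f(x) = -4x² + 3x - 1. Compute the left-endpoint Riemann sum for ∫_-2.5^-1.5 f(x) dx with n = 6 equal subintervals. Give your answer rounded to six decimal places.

-24.935185

Δx = (-1.5 − (-2.5))/6 = 1/6.
Left endpoints: -2.5, -7/3, -13/6, -2, -11/6, -5/3.
f(-2.5) = -33.5, f(-7/3) = -268/9, f(-13/6) = -473/18, f(-2) = -23, f(-11/6) = -359/18, f(-5/3) = -154/9.
Sum = Δx · [f(-2.5) + f(-7/3) + f(-13/6) + ...].
Sum ≈ -24.935185.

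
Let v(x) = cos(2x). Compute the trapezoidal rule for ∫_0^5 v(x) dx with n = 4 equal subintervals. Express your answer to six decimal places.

Δx = (5 − 0)/4 = 1.25.
v(0) ≈ 1.000000, v(1.25) ≈ -0.801144, v(2.5) ≈ 0.283662, v(3.75) ≈ 0.346635, v(5) ≈ -0.839072.
T_4 = (Δx/2)·[v(x_0) + 2v(x_1) + 2v(x_2) + 2v(x_3) + v(x_4)].
Sum ≈ -0.112977.

-0.112977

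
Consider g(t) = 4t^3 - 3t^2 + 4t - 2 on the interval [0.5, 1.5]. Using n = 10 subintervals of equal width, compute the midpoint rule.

Δt = (1.5 − 0.5)/10 = 0.1.
Midpoints: 0.55, 0.65, 0.75, 0.85, 0.95, 1.05, 1.15, 1.25, 1.35, 1.45.
g(0.55) = -0.042, g(0.65) = 0.431, g(0.75) = 1, g(0.85) = 1.689, g(0.95) = 2.522, g(1.05) = 3.523, g(1.15) = 4.716, g(1.25) = 6.125, g(1.35) = 7.774, g(1.45) = 9.687.
Sum = Δt · [g(0.55) + g(0.65) + g(0.75) + ...].
Sum = 3.7425.

3.7425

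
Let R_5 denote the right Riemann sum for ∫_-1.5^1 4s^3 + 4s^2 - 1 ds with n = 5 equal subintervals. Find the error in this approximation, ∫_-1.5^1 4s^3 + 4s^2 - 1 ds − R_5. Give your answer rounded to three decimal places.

-3.229

Exact integral: ∫_-1.5^1 f(s) ds ≈ -0.72917.
R_5 = 2.5.
Error ≈ -0.72917 − 2.5 ≈ -3.229.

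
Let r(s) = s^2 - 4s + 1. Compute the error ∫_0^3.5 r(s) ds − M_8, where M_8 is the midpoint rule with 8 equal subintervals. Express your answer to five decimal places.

0.05583

Exact integral: ∫_0^3.5 r(s) ds ≈ -6.7083333.
M_8 ≈ -6.7641602.
Error ≈ -6.7083333 − (-6.7641602) ≈ 0.05583.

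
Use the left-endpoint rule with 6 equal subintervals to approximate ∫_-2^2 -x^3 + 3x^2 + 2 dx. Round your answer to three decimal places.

30.222

Δx = (2 − (-2))/6 = 2/3.
Left endpoints: -2, -4/3, -2/3, 0, 2/3, 4/3.
f(-2) = 22, f(-4/3) = 262/27, f(-2/3) = 98/27, f(0) = 2, f(2/3) = 82/27, f(4/3) = 134/27.
Sum = Δx · [f(-2) + f(-4/3) + f(-2/3) + ...].
Sum ≈ 30.222.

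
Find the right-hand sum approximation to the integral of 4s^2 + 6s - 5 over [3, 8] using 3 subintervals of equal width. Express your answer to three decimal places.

1004.259

Δs = (8 − 3)/3 = 5/3.
Right endpoints: 14/3, 19/3, 8.
f(14/3) = 991/9, f(19/3) = 1741/9, f(8) = 299.
Sum = Δs · [f(14/3) + f(19/3) + f(8)].
Sum ≈ 1004.259.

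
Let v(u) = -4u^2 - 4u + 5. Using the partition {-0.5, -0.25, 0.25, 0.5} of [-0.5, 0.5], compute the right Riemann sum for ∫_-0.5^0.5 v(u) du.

Subinterval widths: 0.25, 0.5, 0.25.
Right endpoints: -0.25, 0.25, 0.5.
v(-0.25) = 5.75, v(0.25) = 3.75, v(0.5) = 2.
Sum = Σ Δu_i · v(u_i).
Sum = 3.8125.

3.8125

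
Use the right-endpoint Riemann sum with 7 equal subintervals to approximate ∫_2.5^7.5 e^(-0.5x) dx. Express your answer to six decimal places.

0.437629

Δx = (7.5 − 2.5)/7 = 5/7.
Right endpoints: 45/14, 55/14, 65/14, 75/14, 85/14, 95/14, 7.5.
f(45/14) ≈ 0.200460, f(55/14) ≈ 0.140256, f(65/14) ≈ 0.098133, f(75/14) ≈ 0.068661, f(85/14) ≈ 0.048040, f(95/14) ≈ 0.033613, f(7.5) ≈ 0.023518.
Sum = Δx · [f(45/14) + f(55/14) + f(65/14) + ...].
Sum ≈ 0.437629.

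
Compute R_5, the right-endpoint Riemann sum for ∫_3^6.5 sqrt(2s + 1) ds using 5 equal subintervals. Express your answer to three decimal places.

11.667

Δs = (6.5 − 3)/5 = 0.7.
Right endpoints: 3.7, 4.4, 5.1, 5.8, 6.5.
f(3.7) ≈ 2.898, f(4.4) ≈ 3.130, f(5.1) ≈ 3.347, f(5.8) ≈ 3.550, f(6.5) ≈ 3.742.
Sum = Δs · [f(3.7) + f(4.4) + f(5.1) + f(5.8) + f(6.5)].
Sum ≈ 11.667.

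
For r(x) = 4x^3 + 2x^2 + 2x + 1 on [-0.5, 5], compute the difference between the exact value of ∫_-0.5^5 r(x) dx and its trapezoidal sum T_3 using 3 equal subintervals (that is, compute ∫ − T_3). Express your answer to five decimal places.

Exact integral: ∫_-0.5^5 r(x) dx ≈ 738.6041667.
T_3 ≈ 827.9537037.
Error ≈ 738.6041667 − 827.9537037 ≈ -89.34954.

-89.34954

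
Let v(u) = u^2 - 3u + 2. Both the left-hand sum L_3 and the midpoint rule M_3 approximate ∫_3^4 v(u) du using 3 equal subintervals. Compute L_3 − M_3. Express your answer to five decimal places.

L_3 ≈ 3.1851852.
M_3 ≈ 3.8240741.
L_3 − M_3 ≈ -0.63889.

-0.63889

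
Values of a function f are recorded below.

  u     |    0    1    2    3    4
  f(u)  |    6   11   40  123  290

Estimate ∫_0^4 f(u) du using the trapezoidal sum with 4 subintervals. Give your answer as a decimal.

322

Δu = 1.
T_4 = (1/2)·[6 + 2·11 + 2·40 + 2·123 + 290] = 322.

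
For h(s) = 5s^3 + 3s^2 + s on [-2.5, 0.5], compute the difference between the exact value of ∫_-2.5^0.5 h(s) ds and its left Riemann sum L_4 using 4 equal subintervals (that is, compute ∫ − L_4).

Exact integral: ∫_-2.5^0.5 h(s) ds = -36.
L_4 = -63.28125.
Error = -36 − (-63.28125) = 27.28125.

27.28125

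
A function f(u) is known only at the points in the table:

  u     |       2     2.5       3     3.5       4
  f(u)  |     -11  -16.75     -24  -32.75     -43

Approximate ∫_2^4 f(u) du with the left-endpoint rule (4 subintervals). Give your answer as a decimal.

-42.25

Δu = 0.5.
Sum = 0.5·[(-11) + (-16.75) + (-24) + (-32.75)] = -42.25.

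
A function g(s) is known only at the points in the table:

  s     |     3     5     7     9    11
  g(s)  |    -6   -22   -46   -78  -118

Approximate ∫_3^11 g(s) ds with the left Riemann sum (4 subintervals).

Δs = 2.
Sum = 2·[(-6) + (-22) + (-46) + (-78)] = -304.

-304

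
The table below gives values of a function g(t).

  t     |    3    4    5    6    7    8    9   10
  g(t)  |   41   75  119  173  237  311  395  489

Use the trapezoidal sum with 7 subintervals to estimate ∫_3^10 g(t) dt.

1575

Δt = 1.
T_7 = (1/2)·[41 + 2·75 + 2·119 + 2·173 + 2·237 + 2·311 + 2·395 + 489] = 1575.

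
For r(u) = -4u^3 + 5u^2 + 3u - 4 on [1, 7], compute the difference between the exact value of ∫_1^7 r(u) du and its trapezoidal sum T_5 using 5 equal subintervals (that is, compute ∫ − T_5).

61.92

Exact integral: ∫_1^7 r(u) du = -1782.
T_5 = -1843.92.
Error = -1782 − (-1843.92) = 61.92.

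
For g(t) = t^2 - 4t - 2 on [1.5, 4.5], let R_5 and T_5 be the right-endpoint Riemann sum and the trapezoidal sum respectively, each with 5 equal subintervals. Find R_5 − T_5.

R_5 = -10.77.
T_5 = -12.57.
R_5 − T_5 = 1.8.

1.8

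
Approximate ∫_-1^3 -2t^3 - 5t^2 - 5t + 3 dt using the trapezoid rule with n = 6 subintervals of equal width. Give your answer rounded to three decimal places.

Δt = (3 − (-1))/6 = 2/3.
f(-1) = 5, f(-1/3) = 113/27, f(1/3) = 19/27, f(1) = -9, f(5/3) = -769/27, f(7/3) = -1655/27, f(3) = -111.
T_6 = (Δt/2)·[f(t_0) + 2f(t_1) + ... + 2f(t_{5}) + f(t_6)].
Sum ≈ -97.926.

-97.926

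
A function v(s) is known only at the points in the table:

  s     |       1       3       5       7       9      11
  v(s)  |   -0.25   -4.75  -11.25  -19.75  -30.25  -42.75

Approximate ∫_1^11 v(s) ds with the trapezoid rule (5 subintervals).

-175

Δs = 2.
T_5 = (2/2)·[(-0.25) + 2·(-4.75) + 2·(-11.25) + 2·(-19.75) + 2·(-30.25) + (-42.75)] = -175.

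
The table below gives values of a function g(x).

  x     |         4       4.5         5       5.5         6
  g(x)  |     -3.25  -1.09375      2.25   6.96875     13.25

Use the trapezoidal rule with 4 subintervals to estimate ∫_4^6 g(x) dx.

Δx = 0.5.
T_4 = (0.5/2)·[(-3.25) + 2·(-1.09375) + 2·2.25 + 2·6.96875 + 13.25] = 6.5625.

6.5625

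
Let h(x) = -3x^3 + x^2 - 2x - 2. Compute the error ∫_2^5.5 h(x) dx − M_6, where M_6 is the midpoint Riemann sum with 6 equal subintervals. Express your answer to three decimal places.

Exact integral: ∫_2^5.5 h(x) dx ≈ -654.75521.
M_6 ≈ -651.50485.
Error ≈ -654.75521 − (-651.50485) ≈ -3.250.

-3.250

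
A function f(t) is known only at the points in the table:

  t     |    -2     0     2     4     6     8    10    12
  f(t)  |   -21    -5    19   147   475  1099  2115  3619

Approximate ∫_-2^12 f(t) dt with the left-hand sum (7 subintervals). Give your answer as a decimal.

7658

Δt = 2.
Sum = 2·[(-21) + (-5) + 19 + 147 + 475 + 1099 + 2115] = 7658.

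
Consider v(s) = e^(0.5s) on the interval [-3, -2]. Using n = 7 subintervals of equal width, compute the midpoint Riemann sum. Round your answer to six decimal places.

0.289437

Δs = (-2 − (-3))/7 = 1/7.
Midpoints: -41/14, -39/14, -37/14, -2.5, -33/14, -31/14, -29/14.
v(-41/14) ≈ 0.231243, v(-39/14) ≈ 0.248365, v(-37/14) ≈ 0.266754, v(-2.5) ≈ 0.286505, v(-33/14) ≈ 0.307718, v(-31/14) ≈ 0.330502, v(-29/14) ≈ 0.354973.
Sum = Δs · [v(-41/14) + v(-39/14) + v(-37/14) + ...].
Sum ≈ 0.289437.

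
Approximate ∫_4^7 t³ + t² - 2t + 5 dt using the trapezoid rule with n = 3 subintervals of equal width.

620

Δt = (7 − 4)/3 = 1.
f(4) = 77, f(5) = 145, f(6) = 245, f(7) = 383.
T_3 = (Δt/2)·[f(t_0) + 2f(t_1) + 2f(t_2) + f(t_3)].
Sum = 620.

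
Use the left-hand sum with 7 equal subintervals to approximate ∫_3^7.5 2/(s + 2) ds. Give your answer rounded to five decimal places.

Δs = (7.5 − 3)/7 = 9/14.
Left endpoints: 3, 51/14, 30/7, 69/14, 39/7, 87/14, 48/7.
f(3) = 0.4, f(51/14) = 28/79, f(30/7) = 7/22, f(69/14) = 28/97, f(39/7) = 14/53, f(87/14) = 28/115, f(48/7) = 7/31.
Sum = Δs · [f(3) + f(51/14) + f(30/7) + ...].
Sum ≈ 1.34660.

1.34660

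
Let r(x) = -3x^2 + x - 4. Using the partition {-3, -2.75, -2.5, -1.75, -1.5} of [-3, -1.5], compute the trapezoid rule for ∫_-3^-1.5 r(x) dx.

Subinterval widths: 0.25, 0.25, 0.75, 0.25.
r(-3) = -34, r(-2.75) = -29.4375, r(-2.5) = -25.25, r(-1.75) = -14.9375, r(-1.5) = -12.25.
On each subinterval the trapezoid contributes (Δx_i/2)·[r(x_{i-1}) + r(x_i)].
Sum = -33.234375.

-33.234375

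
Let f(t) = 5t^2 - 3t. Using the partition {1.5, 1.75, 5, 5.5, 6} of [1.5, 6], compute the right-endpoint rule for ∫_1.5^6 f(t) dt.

Subinterval widths: 0.25, 3.25, 0.5, 0.5.
Right endpoints: 1.75, 5, 5.5, 6.
f(1.75) = 10.0625, f(5) = 110, f(5.5) = 134.75, f(6) = 162.
Sum = Σ Δt_i · f(t_i).
Sum = 508.390625.

508.390625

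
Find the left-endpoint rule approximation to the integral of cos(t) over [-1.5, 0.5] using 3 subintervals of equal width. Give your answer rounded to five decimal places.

Δt = (0.5 − (-1.5))/3 = 2/3.
Left endpoints: -1.5, -5/6, -1/6.
f(-1.5) ≈ 0.07074, f(-5/6) ≈ 0.67241, f(-1/6) ≈ 0.98614.
Sum = Δt · [f(-1.5) + f(-5/6) + f(-1/6)].
Sum ≈ 1.15286.

1.15286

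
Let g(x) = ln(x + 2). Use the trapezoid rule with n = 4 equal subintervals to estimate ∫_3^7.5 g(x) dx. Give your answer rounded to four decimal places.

8.8301

Δx = (7.5 − 3)/4 = 1.125.
g(3) ≈ 1.6094, g(4.125) ≈ 1.8124, g(5.25) ≈ 1.9810, g(6.375) ≈ 2.1253, g(7.5) ≈ 2.2513.
T_4 = (Δx/2)·[g(x_0) + 2g(x_1) + 2g(x_2) + 2g(x_3) + g(x_4)].
Sum ≈ 8.8301.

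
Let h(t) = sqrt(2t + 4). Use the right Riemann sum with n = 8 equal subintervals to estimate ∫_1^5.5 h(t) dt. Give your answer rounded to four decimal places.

Δt = (5.5 − 1)/8 = 0.5625.
Right endpoints: 1.5625, 2.125, 2.6875, 3.25, 3.8125, 4.375, 4.9375, 5.5.
h(1.5625) ≈ 2.6693, h(2.125) ≈ 2.8723, h(2.6875) ≈ 3.0619, h(3.25) ≈ 3.2404, h(3.8125) ≈ 3.4095, h(4.375) ≈ 3.5707, h(4.9375) ≈ 3.7249, h(5.5) ≈ 3.8730.
Sum = Δt · [h(1.5625) + h(2.125) + h(2.6875) + ...].
Sum ≈ 14.8623.

14.8623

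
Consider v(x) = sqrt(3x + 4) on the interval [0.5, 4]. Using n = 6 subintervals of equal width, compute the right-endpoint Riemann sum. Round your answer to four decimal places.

11.8310

Δx = (4 − 0.5)/6 = 7/12.
Right endpoints: 13/12, 5/3, 2.25, 17/6, 41/12, 4.
v(13/12) ≈ 2.6926, v(5/3) ≈ 3.0000, v(2.25) ≈ 3.2787, v(17/6) ≈ 3.5355, v(41/12) ≈ 3.7749, v(4) ≈ 4.0000.
Sum = Δx · [v(13/12) + v(5/3) + v(2.25) + ...].
Sum ≈ 11.8310.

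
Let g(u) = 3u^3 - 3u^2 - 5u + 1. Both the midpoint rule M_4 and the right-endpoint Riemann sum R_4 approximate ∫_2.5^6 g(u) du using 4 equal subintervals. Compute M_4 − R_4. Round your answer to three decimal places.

M_4 ≈ 663.58154.
R_4 ≈ 903.48535.
M_4 − R_4 ≈ -239.904.

-239.904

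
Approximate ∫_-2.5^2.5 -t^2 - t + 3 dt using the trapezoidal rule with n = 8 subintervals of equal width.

4.2578125

Δt = (2.5 − (-2.5))/8 = 0.625.
f(-2.5) = -0.75, f(-1.875) = 1.359375, f(-1.25) = 2.6875, f(-0.625) = 3.234375, f(0) = 3, f(0.625) = 1.984375, f(1.25) = 0.1875, f(1.875) = -2.390625, f(2.5) = -5.75.
T_8 = (Δt/2)·[f(t_0) + 2f(t_1) + ... + 2f(t_{7}) + f(t_8)].
Sum = 4.2578125.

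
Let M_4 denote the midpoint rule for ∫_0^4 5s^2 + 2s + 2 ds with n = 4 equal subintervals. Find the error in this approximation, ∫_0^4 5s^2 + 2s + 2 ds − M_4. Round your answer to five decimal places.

1.66667

Exact integral: ∫_0^4 f(s) ds ≈ 130.6666667.
M_4 = 129.
Error ≈ 130.6666667 − 129 ≈ 1.66667.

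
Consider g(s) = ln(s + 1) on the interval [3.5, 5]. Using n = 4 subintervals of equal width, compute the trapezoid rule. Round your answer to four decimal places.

2.4816

Δs = (5 − 3.5)/4 = 0.375.
g(3.5) ≈ 1.5041, g(3.875) ≈ 1.5841, g(4.25) ≈ 1.6582, g(4.625) ≈ 1.7272, g(5) ≈ 1.7918.
T_4 = (Δs/2)·[g(s_0) + 2g(s_1) + 2g(s_2) + 2g(s_3) + g(s_4)].
Sum ≈ 2.4816.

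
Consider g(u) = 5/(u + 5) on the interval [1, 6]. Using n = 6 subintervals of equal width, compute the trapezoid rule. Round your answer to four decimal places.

3.0363

Δu = (6 − 1)/6 = 5/6.
g(1) = 5/6, g(11/6) = 30/41, g(8/3) = 15/23, g(3.5) = 10/17, g(13/3) = 15/28, g(31/6) = 30/61, g(6) = 5/11.
T_6 = (Δu/2)·[g(u_0) + 2g(u_1) + ... + 2g(u_{5}) + g(u_6)].
Sum ≈ 3.0363.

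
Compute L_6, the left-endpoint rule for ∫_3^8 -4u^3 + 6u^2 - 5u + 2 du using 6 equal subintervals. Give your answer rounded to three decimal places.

-2525.972

Δu = (8 − 3)/6 = 5/6.
Left endpoints: 3, 23/6, 14/3, 5.5, 19/3, 43/6.
f(3) = -67, f(23/6) = -8333/54, f(14/3) = -8024/27, f(5.5) = -509.5, f(19/3) = -21739/27, f(43/6) = -64693/54.
Sum = Δu · [f(3) + f(23/6) + f(14/3) + ...].
Sum ≈ -2525.972.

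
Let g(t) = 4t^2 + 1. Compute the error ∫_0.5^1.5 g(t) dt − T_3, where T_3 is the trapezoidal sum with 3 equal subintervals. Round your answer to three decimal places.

Exact integral: ∫_0.5^1.5 g(t) dt ≈ 5.33333.
T_3 ≈ 5.40741.
Error ≈ 5.33333 − 5.40741 ≈ -0.074.

-0.074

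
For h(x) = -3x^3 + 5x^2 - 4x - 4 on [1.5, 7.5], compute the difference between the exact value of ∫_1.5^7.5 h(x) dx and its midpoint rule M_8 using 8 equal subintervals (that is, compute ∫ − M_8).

-9.984375

Exact integral: ∫_1.5^7.5 h(x) dx = -1803.75.
M_8 = -1793.765625.
Error = -1803.75 − (-1793.765625) = -9.984375.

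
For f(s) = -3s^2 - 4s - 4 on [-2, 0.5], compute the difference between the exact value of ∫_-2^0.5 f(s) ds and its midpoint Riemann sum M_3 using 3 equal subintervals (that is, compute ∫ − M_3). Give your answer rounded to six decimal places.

-0.434028

Exact integral: ∫_-2^0.5 f(s) ds = -10.625.
M_3 ≈ -10.19097222.
Error ≈ -10.625 − (-10.19097222) ≈ -0.434028.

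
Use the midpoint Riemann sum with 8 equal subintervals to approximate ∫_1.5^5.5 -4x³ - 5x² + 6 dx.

Δx = (5.5 − 1.5)/8 = 0.5.
Midpoints: 1.75, 2.25, 2.75, 3.25, 3.75, 4.25, 4.75, 5.25.
f(1.75) = -30.75, f(2.25) = -64.875, f(2.75) = -115, f(3.25) = -184.125, f(3.75) = -275.25, f(4.25) = -391.375, f(4.75) = -535.5, f(5.25) = -710.625.
Sum = Δx · [f(1.75) + f(2.25) + f(2.75) + ...].
Sum = -1153.75.

-1153.75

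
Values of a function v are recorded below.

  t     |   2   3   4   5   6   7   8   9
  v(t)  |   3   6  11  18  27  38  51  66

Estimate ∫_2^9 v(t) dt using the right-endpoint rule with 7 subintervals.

217

Δt = 1.
Sum = 1·[6 + 11 + 18 + 27 + 38 + 51 + 66] = 217.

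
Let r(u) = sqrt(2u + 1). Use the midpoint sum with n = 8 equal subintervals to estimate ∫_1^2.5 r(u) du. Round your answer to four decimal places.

Δu = (2.5 − 1)/8 = 0.1875.
Midpoints: 1.09375, 1.28125, 1.46875, 1.65625, 1.84375, 2.03125, 2.21875, 2.40625.
r(1.09375) ≈ 1.7854, r(1.28125) ≈ 1.8875, r(1.46875) ≈ 1.9843, r(1.65625) ≈ 2.0767, r(1.84375) ≈ 2.1651, r(2.03125) ≈ 2.2500, r(2.21875) ≈ 2.3318, r(2.40625) ≈ 2.4109.
Sum = Δu · [r(1.09375) + r(1.28125) + r(1.46875) + ...].
Sum ≈ 3.1672.

3.1672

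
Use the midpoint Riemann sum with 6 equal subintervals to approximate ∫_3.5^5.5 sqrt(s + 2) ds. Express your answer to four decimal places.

5.0941

Δs = (5.5 − 3.5)/6 = 1/3.
Midpoints: 11/3, 4, 13/3, 14/3, 5, 16/3.
f(11/3) ≈ 2.3805, f(4) ≈ 2.4495, f(13/3) ≈ 2.5166, f(14/3) ≈ 2.5820, f(5) ≈ 2.6458, f(16/3) ≈ 2.7080.
Sum = Δs · [f(11/3) + f(4) + f(13/3) + ...].
Sum ≈ 5.0941.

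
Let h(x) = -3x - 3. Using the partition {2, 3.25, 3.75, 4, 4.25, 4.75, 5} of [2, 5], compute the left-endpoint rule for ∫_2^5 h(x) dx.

-37.125

Subinterval widths: 1.25, 0.5, 0.25, 0.25, 0.5, 0.25.
Left endpoints: 2, 3.25, 3.75, 4, 4.25, 4.75.
h(2) = -9, h(3.25) = -12.75, h(3.75) = -14.25, h(4) = -15, h(4.25) = -15.75, h(4.75) = -17.25.
Sum = Σ Δx_i · h(x_i).
Sum = -37.125.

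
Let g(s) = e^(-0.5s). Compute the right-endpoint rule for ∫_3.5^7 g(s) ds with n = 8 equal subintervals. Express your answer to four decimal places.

Δs = (7 − 3.5)/8 = 0.4375.
Right endpoints: 3.9375, 4.375, 4.8125, 5.25, 5.6875, 6.125, 6.5625, 7.
g(3.9375) ≈ 0.1396, g(4.375) ≈ 0.1122, g(4.8125) ≈ 0.0902, g(5.25) ≈ 0.0724, g(5.6875) ≈ 0.0582, g(6.125) ≈ 0.0468, g(6.5625) ≈ 0.0376, g(7) ≈ 0.0302.
Sum = Δs · [g(3.9375) + g(4.375) + g(4.8125) + ...].
Sum ≈ 0.2569.

0.2569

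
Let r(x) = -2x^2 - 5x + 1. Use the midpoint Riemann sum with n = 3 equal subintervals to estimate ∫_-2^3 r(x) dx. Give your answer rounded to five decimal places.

Δx = (3 − (-2))/3 = 5/3.
Midpoints: -7/6, 0.5, 13/6.
r(-7/6) = 37/9, r(0.5) = -2, r(13/6) = -173/9.
Sum = Δx · [r(-7/6) + r(0.5) + r(13/6)].
Sum ≈ -28.51852.

-28.51852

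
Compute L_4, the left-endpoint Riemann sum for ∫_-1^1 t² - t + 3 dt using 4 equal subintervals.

Δt = (1 − (-1))/4 = 0.5.
Left endpoints: -1, -0.5, 0, 0.5.
f(-1) = 5, f(-0.5) = 3.75, f(0) = 3, f(0.5) = 2.75.
Sum = Δt · [f(-1) + f(-0.5) + f(0) + f(0.5)].
Sum = 7.25.

7.25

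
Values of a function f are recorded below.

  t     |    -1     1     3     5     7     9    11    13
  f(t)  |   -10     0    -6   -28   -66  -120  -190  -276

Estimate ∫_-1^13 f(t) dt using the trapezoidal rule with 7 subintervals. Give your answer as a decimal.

Δt = 2.
T_7 = (2/2)·[(-10) + 2·0 + 2·(-6) + 2·(-28) + 2·(-66) + 2·(-120) + 2·(-190) + (-276)] = -1106.

-1106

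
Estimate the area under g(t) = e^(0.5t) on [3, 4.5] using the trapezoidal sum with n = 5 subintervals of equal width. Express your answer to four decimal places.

Δt = (4.5 − 3)/5 = 0.3.
g(3) ≈ 4.4817, g(3.3) ≈ 5.2070, g(3.6) ≈ 6.0496, g(3.9) ≈ 7.0287, g(4.2) ≈ 8.1662, g(4.5) ≈ 9.4877.
T_5 = (Δt/2)·[g(t_0) + 2g(t_1) + ... + 2g(t_{4}) + g(t_5)].
Sum ≈ 10.0309.

10.0309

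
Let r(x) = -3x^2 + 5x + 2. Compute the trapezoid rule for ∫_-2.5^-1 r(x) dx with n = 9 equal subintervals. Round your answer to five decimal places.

Δx = (-1 − (-2.5))/9 = 1/6.
r(-2.5) = -29.25, r(-7/3) = -26, r(-13/6) = -275/12, r(-2) = -20, r(-11/6) = -17.25, r(-5/3) = -44/3, r(-1.5) = -12.25, r(-4/3) = -10, r(-7/6) = -95/12, r(-1) = -6.
T_9 = (Δx/2)·[r(x_0) + 2r(x_1) + ... + 2r(x_{8}) + r(x_9)].
Sum ≈ -24.77083.

-24.77083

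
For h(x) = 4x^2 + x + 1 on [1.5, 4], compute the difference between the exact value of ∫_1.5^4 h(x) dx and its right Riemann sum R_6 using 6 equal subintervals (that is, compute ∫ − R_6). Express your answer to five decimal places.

-12.26852

Exact integral: ∫_1.5^4 h(x) dx ≈ 90.2083333.
R_6 ≈ 102.4768519.
Error ≈ 90.2083333 − 102.4768519 ≈ -12.26852.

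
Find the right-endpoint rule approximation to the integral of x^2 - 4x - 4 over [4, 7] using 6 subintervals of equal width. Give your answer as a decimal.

20.375

Δx = (7 − 4)/6 = 0.5.
Right endpoints: 4.5, 5, 5.5, 6, 6.5, 7.
f(4.5) = -1.75, f(5) = 1, f(5.5) = 4.25, f(6) = 8, f(6.5) = 12.25, f(7) = 17.
Sum = Δx · [f(4.5) + f(5) + f(5.5) + ...].
Sum = 20.375.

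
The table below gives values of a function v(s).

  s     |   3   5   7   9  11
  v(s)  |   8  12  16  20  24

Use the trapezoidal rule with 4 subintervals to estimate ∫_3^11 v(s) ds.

Δs = 2.
T_4 = (2/2)·[8 + 2·12 + 2·16 + 2·20 + 24] = 128.

128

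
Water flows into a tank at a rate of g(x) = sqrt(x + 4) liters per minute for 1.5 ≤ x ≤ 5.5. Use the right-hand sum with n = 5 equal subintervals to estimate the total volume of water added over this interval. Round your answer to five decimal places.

Δx = (5.5 − 1.5)/5 = 0.8.
Right endpoints: 2.3, 3.1, 3.9, 4.7, 5.5.
g(2.3) ≈ 2.50998, g(3.1) ≈ 2.66458, g(3.9) ≈ 2.81069, g(4.7) ≈ 2.94958, g(5.5) ≈ 3.08221.
Sum = Δx · [g(2.3) + g(3.1) + g(3.9) + g(4.7) + g(5.5)].
Sum ≈ 11.21363.

11.21363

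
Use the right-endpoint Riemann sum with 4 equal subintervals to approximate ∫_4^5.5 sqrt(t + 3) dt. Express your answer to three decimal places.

4.225

Δt = (5.5 − 4)/4 = 0.375.
Right endpoints: 4.375, 4.75, 5.125, 5.5.
f(4.375) ≈ 2.716, f(4.75) ≈ 2.784, f(5.125) ≈ 2.850, f(5.5) ≈ 2.915.
Sum = Δt · [f(4.375) + f(4.75) + f(5.125) + f(5.5)].
Sum ≈ 4.225.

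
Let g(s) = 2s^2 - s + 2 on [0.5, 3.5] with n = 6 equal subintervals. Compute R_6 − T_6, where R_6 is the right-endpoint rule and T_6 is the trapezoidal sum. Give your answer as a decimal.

5.25

R_6 = 34.
T_6 = 28.75.
R_6 − T_6 = 5.25.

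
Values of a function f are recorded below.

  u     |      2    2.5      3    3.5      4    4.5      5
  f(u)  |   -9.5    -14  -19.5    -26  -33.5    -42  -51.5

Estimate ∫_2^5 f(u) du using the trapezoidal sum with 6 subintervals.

Δu = 0.5.
T_6 = (0.5/2)·[(-9.5) + 2·(-14) + 2·(-19.5) + 2·(-26) + 2·(-33.5) + 2·(-42) + (-51.5)] = -82.75.

-82.75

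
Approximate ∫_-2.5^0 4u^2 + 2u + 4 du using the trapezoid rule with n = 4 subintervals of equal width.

25.234375

Δu = (0 − (-2.5))/4 = 0.625.
f(-2.5) = 24, f(-1.875) = 14.3125, f(-1.25) = 7.75, f(-0.625) = 4.3125, f(0) = 4.
T_4 = (Δu/2)·[f(u_0) + 2f(u_1) + 2f(u_2) + 2f(u_3) + f(u_4)].
Sum = 25.234375.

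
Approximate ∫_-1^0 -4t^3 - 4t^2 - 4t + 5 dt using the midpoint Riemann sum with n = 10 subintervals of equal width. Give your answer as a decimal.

Δt = (0 − (-1))/10 = 0.1.
Midpoints: -0.95, -0.85, -0.75, -0.65, -0.55, -0.45, -0.35, -0.25, -0.15, -0.05.
f(-0.95) = 8.6195, f(-0.85) = 7.9665, f(-0.75) = 7.4375, f(-0.65) = 7.0085, f(-0.55) = 6.6555, f(-0.45) = 6.3545, f(-0.35) = 6.0815, f(-0.25) = 5.8125, f(-0.15) = 5.5235, f(-0.05) = 5.1905.
Sum = Δt · [f(-0.95) + f(-0.85) + f(-0.75) + ...].
Sum = 6.665.

6.665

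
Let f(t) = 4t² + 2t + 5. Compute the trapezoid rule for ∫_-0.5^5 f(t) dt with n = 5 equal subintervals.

223.52

Δt = (5 − (-0.5))/5 = 1.1.
f(-0.5) = 5, f(0.6) = 7.64, f(1.7) = 19.96, f(2.8) = 41.96, f(3.9) = 73.64, f(5) = 115.
T_5 = (Δt/2)·[f(t_0) + 2f(t_1) + ... + 2f(t_{4}) + f(t_5)].
Sum = 223.52.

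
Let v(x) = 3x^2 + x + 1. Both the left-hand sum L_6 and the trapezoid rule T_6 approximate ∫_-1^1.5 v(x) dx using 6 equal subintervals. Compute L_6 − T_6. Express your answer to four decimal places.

-1.3021

L_6 ≈ 6.414931.
T_6 ≈ 7.717014.
L_6 − T_6 ≈ -1.3021.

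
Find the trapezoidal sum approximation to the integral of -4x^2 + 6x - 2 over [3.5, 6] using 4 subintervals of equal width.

-165.234375

Δx = (6 − 3.5)/4 = 0.625.
f(3.5) = -30, f(4.125) = -45.3125, f(4.75) = -63.75, f(5.375) = -85.3125, f(6) = -110.
T_4 = (Δx/2)·[f(x_0) + 2f(x_1) + 2f(x_2) + 2f(x_3) + f(x_4)].
Sum = -165.234375.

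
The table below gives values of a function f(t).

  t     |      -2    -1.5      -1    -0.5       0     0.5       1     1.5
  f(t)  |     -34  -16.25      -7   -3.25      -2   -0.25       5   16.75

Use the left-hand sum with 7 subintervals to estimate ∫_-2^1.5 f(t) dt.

-28.875

Δt = 0.5.
Sum = 0.5·[(-34) + (-16.25) + (-7) + (-3.25) + (-2) + (-0.25) + 5] = -28.875.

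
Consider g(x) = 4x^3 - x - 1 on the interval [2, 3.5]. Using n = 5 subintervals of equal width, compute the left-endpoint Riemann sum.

108.48

Δx = (3.5 − 2)/5 = 0.3.
Left endpoints: 2, 2.3, 2.6, 2.9, 3.2.
g(2) = 29, g(2.3) = 45.368, g(2.6) = 66.704, g(2.9) = 93.656, g(3.2) = 126.872.
Sum = Δx · [g(2) + g(2.3) + g(2.6) + g(2.9) + g(3.2)].
Sum = 108.48.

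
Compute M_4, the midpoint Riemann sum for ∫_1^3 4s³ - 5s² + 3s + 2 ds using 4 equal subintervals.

51.875

Δs = (3 − 1)/4 = 0.5.
Midpoints: 1.25, 1.75, 2.25, 2.75.
f(1.25) = 5.75, f(1.75) = 13.375, f(2.25) = 29, f(2.75) = 55.625.
Sum = Δs · [f(1.25) + f(1.75) + f(2.25) + f(2.75)].
Sum = 51.875.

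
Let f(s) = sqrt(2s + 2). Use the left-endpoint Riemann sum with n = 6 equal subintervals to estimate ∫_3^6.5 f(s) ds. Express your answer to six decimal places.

Δs = (6.5 − 3)/6 = 7/12.
Left endpoints: 3, 43/12, 25/6, 4.75, 16/3, 71/12.
f(3) ≈ 2.828427, f(43/12) ≈ 3.027650, f(25/6) ≈ 3.214550, f(4.75) ≈ 3.391165, f(16/3) ≈ 3.559026, f(71/12) ≈ 3.719319.
Sum = Δs · [f(3) + f(43/12) + f(25/6) + ...].
Sum ≈ 11.515080.

11.515080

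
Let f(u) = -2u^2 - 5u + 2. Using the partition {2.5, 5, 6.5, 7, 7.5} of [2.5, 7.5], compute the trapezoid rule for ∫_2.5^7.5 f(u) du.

-392.25

Subinterval widths: 2.5, 1.5, 0.5, 0.5.
f(2.5) = -23, f(5) = -73, f(6.5) = -115, f(7) = -131, f(7.5) = -148.
On each subinterval the trapezoid contributes (Δu_i/2)·[f(u_{i-1}) + f(u_i)].
Sum = -392.25.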